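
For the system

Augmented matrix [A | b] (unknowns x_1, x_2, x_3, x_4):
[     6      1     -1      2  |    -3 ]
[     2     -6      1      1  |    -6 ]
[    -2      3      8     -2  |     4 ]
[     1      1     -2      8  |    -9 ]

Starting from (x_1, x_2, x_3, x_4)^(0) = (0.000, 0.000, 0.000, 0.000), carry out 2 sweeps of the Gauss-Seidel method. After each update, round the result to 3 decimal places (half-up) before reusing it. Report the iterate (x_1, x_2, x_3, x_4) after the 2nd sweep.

Iteration 1:
  x_1 = (-3 - (1)·0.000 - (-1)·0.000 - (2)·0.000) / (6) = -0.500
  x_2 = (-6 - (2)·-0.500 - (1)·0.000 - (1)·0.000) / (-6) = 0.833
  x_3 = (4 - (-2)·-0.500 - (3)·0.833 - (-2)·0.000) / (8) = 0.063
  x_4 = (-9 - (1)·-0.500 - (1)·0.833 - (-2)·0.063) / (8) = -1.151
Iteration 2:
  x_1 = (-3 - (1)·0.833 - (-1)·0.063 - (2)·-1.151) / (6) = -0.245
  x_2 = (-6 - (2)·-0.245 - (1)·0.063 - (1)·-1.151) / (-6) = 0.737
  x_3 = (4 - (-2)·-0.245 - (3)·0.737 - (-2)·-1.151) / (8) = -0.125
  x_4 = (-9 - (1)·-0.245 - (1)·0.737 - (-2)·-0.125) / (8) = -1.218

(-0.245, 0.737, -0.125, -1.218)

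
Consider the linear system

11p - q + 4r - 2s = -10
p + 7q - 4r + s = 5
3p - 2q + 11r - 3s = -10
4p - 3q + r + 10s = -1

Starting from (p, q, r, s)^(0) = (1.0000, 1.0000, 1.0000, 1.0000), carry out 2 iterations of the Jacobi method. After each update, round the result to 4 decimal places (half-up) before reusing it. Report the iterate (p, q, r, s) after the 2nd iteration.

(-0.6083, 0.4844, -0.5364, 0.6727)

Iteration 1:
  p = (-10 - (-1)·1.0000 - (4)·1.0000 - (-2)·1.0000) / (11) = -1.0000
  q = (5 - (1)·1.0000 - (-4)·1.0000 - (1)·1.0000) / (7) = 1.0000
  r = (-10 - (3)·1.0000 - (-2)·1.0000 - (-3)·1.0000) / (11) = -0.7273
  s = (-1 - (4)·1.0000 - (-3)·1.0000 - (1)·1.0000) / (10) = -0.3000
Iteration 2:
  p = (-10 - (-1)·1.0000 - (4)·-0.7273 - (-2)·-0.3000) / (11) = -0.6083
  q = (5 - (1)·-1.0000 - (-4)·-0.7273 - (1)·-0.3000) / (7) = 0.4844
  r = (-10 - (3)·-1.0000 - (-2)·1.0000 - (-3)·-0.3000) / (11) = -0.5364
  s = (-1 - (4)·-1.0000 - (-3)·1.0000 - (1)·-0.7273) / (10) = 0.6727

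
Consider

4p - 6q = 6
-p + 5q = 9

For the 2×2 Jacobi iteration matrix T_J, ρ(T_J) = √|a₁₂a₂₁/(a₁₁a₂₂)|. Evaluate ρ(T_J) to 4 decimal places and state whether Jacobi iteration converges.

0.5477

a₁₂a₂₁/(a₁₁a₂₂) = (-6)·(-1) / ((4)·(5)) = 0.300000
ρ = √|0.300000| = √0.300000 = 0.5477
ρ < 1, so Jacobi converges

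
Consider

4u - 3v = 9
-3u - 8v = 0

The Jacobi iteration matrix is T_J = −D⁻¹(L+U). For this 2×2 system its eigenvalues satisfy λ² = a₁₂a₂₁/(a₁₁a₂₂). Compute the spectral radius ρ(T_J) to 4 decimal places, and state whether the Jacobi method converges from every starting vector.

a₁₂a₂₁/(a₁₁a₂₂) = (-3)·(-3) / ((4)·(-8)) = -0.281250
ρ = √|-0.281250| = √0.281250 = 0.5303
ρ < 1, so Jacobi converges

0.5303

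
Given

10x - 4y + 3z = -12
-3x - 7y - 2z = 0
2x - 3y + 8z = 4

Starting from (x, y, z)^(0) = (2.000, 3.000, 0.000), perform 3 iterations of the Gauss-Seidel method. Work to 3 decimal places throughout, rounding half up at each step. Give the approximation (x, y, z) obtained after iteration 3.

Iteration 1:
  x = (-12 - (-4)·3.000 - (3)·0.000) / (10) = 0.000
  y = (0 - (-3)·0.000 - (-2)·0.000) / (-7) = 0.000
  z = (4 - (2)·0.000 - (-3)·0.000) / (8) = 0.500
Iteration 2:
  x = (-12 - (-4)·0.000 - (3)·0.500) / (10) = -1.350
  y = (0 - (-3)·-1.350 - (-2)·0.500) / (-7) = 0.436
  z = (4 - (2)·-1.350 - (-3)·0.436) / (8) = 1.001
Iteration 3:
  x = (-12 - (-4)·0.436 - (3)·1.001) / (10) = -1.326
  y = (0 - (-3)·-1.326 - (-2)·1.001) / (-7) = 0.282
  z = (4 - (2)·-1.326 - (-3)·0.282) / (8) = 0.937

(-1.326, 0.282, 0.937)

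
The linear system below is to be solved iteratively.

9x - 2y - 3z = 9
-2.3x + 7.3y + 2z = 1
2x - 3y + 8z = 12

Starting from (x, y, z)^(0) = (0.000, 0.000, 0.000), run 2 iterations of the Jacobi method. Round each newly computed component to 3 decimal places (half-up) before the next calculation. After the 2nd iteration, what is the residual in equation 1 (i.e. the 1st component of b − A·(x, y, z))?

Iteration 1:
  x = (9 - (-2)·0.000 - (-3)·0.000) / (9) = 1.000
  y = (1 - (-2.3)·0.000 - (2)·0.000) / (7.3) = 0.137
  z = (12 - (2)·0.000 - (-3)·0.000) / (8) = 1.500
Iteration 2:
  x = (9 - (-2)·0.137 - (-3)·1.500) / (9) = 1.530
  y = (1 - (-2.3)·1.000 - (2)·1.500) / (7.3) = 0.041
  z = (12 - (2)·1.000 - (-3)·0.137) / (8) = 1.301
Residual b − A·x = (-0.785, 1.618, -1.345)

-0.785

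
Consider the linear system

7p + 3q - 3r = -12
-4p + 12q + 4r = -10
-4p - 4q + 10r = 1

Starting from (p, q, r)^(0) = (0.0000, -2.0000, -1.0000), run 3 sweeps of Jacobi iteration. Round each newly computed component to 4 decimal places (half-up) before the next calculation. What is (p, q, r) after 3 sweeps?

(-1.5367, -1.2286, -1.0314)

Iteration 1:
  p = (-12 - (3)·-2.0000 - (-3)·-1.0000) / (7) = -1.2857
  q = (-10 - (-4)·0.0000 - (4)·-1.0000) / (12) = -0.5000
  r = (1 - (-4)·0.0000 - (-4)·-2.0000) / (10) = -0.7000
Iteration 2:
  p = (-12 - (3)·-0.5000 - (-3)·-0.7000) / (7) = -1.8000
  q = (-10 - (-4)·-1.2857 - (4)·-0.7000) / (12) = -1.0286
  r = (1 - (-4)·-1.2857 - (-4)·-0.5000) / (10) = -0.6143
Iteration 3:
  p = (-12 - (3)·-1.0286 - (-3)·-0.6143) / (7) = -1.5367
  q = (-10 - (-4)·-1.8000 - (4)·-0.6143) / (12) = -1.2286
  r = (1 - (-4)·-1.8000 - (-4)·-1.0286) / (10) = -1.0314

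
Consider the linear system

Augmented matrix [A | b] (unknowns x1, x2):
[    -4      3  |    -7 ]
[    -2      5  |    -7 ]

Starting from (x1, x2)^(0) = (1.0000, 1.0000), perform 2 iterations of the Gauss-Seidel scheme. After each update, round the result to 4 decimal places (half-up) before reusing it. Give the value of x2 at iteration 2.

-0.8200

Iteration 1:
  x1 = (-7 - (3)·1.0000) / (-4) = 2.5000
  x2 = (-7 - (-2)·2.5000) / (5) = -0.4000
Iteration 2:
  x1 = (-7 - (3)·-0.4000) / (-4) = 1.4500
  x2 = (-7 - (-2)·1.4500) / (5) = -0.8200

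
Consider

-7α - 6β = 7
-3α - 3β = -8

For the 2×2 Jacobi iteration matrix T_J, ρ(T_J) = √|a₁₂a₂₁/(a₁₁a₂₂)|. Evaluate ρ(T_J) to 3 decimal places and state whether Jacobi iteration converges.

0.926

a₁₂a₂₁/(a₁₁a₂₂) = (-6)·(-3) / ((-7)·(-3)) = 0.857143
ρ = √|0.857143| = √0.857143 = 0.926
ρ < 1, so Jacobi converges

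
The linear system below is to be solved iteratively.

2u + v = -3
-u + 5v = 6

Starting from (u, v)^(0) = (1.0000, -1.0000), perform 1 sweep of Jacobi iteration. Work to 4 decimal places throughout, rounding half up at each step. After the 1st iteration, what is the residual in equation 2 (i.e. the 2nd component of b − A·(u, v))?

Iteration 1:
  u = (-3 - (1)·-1.0000) / (2) = -1.0000
  v = (6 - (-1)·1.0000) / (5) = 1.4000
Residual b − A·x = (-2.4000, -2.0000)

-2.0000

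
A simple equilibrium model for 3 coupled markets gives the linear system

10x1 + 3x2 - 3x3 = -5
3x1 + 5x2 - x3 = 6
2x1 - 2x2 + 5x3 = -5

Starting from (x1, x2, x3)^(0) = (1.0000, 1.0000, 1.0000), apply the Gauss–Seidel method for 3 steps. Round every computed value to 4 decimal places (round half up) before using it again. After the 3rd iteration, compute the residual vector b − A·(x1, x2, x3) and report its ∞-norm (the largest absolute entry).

0.0994

Iteration 1:
  x1 = (-5 - (3)·1.0000 - (-3)·1.0000) / (10) = -0.5000
  x2 = (6 - (3)·-0.5000 - (-1)·1.0000) / (5) = 1.7000
  x3 = (-5 - (2)·-0.5000 - (-2)·1.7000) / (5) = -0.1200
Iteration 2:
  x1 = (-5 - (3)·1.7000 - (-3)·-0.1200) / (10) = -1.0460
  x2 = (6 - (3)·-1.0460 - (-1)·-0.1200) / (5) = 1.8036
  x3 = (-5 - (2)·-1.0460 - (-2)·1.8036) / (5) = 0.1398
Iteration 3:
  x1 = (-5 - (3)·1.8036 - (-3)·0.1398) / (10) = -0.9991
  x2 = (6 - (3)·-0.9991 - (-1)·0.1398) / (5) = 1.8274
  x3 = (-5 - (2)·-0.9991 - (-2)·1.8274) / (5) = 0.1306
Residual b − A·x = (-0.0994, -0.0091, 0.0000); ∞-norm = 0.0994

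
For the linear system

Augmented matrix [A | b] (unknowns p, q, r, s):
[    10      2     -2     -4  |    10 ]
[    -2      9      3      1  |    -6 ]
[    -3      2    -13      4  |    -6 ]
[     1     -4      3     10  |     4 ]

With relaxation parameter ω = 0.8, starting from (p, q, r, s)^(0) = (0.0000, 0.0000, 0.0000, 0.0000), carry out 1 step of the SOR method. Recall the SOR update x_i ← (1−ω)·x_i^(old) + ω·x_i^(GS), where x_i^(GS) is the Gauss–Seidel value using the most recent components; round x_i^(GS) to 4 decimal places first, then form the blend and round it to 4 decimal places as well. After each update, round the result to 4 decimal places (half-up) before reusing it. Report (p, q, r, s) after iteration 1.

(0.8000, -0.3911, 0.1734, 0.0892)

Iteration 1:
  p: GS value = (10 - (2)·0.0000 - (-2)·0.0000 - (-4)·0.0000) / (10) = 1.0000;  p ← (1−ω)·0.0000 + ω·1.0000 = 0.8000
  q: GS value = (-6 - (-2)·0.8000 - (3)·0.0000 - (1)·0.0000) / (9) = -0.4889;  q ← (1−ω)·0.0000 + ω·-0.4889 = -0.3911
  r: GS value = (-6 - (-3)·0.8000 - (2)·-0.3911 - (4)·0.0000) / (-13) = 0.2168;  r ← (1−ω)·0.0000 + ω·0.2168 = 0.1734
  s: GS value = (4 - (1)·0.8000 - (-4)·-0.3911 - (3)·0.1734) / (10) = 0.1115;  s ← (1−ω)·0.0000 + ω·0.1115 = 0.0892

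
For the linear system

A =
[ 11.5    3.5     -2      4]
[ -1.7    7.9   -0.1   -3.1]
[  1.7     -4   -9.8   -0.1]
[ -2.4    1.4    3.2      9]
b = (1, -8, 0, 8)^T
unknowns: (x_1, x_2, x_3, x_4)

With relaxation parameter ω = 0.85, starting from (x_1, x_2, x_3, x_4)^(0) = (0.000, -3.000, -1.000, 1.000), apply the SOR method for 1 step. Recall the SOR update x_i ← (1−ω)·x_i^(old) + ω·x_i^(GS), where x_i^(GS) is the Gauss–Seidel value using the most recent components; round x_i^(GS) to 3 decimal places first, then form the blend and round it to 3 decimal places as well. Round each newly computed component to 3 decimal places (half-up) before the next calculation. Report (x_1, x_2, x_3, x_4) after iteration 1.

(0.406, -0.914, 0.218, 1.053)

Iteration 1:
  x_1: GS value = (1 - (3.5)·-3.000 - (-2)·-1.000 - (4)·1.000) / (11.5) = 0.478;  x_1 ← (1−ω)·0.000 + ω·0.478 = 0.406
  x_2: GS value = (-8 - (-1.7)·0.406 - (-0.1)·-1.000 - (-3.1)·1.000) / (7.9) = -0.546;  x_2 ← (1−ω)·-3.000 + ω·-0.546 = -0.914
  x_3: GS value = (0 - (1.7)·0.406 - (-4)·-0.914 - (-0.1)·1.000) / (-9.8) = 0.433;  x_3 ← (1−ω)·-1.000 + ω·0.433 = 0.218
  x_4: GS value = (8 - (-2.4)·0.406 - (1.4)·-0.914 - (3.2)·0.218) / (9) = 1.062;  x_4 ← (1−ω)·1.000 + ω·1.062 = 1.053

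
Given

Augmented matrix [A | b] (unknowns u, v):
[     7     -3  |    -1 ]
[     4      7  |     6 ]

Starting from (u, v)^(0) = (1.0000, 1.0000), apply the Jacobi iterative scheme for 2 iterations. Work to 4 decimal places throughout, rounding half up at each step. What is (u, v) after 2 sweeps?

(-0.0204, 0.6939)

Iteration 1:
  u = (-1 - (-3)·1.0000) / (7) = 0.2857
  v = (6 - (4)·1.0000) / (7) = 0.2857
Iteration 2:
  u = (-1 - (-3)·0.2857) / (7) = -0.0204
  v = (6 - (4)·0.2857) / (7) = 0.6939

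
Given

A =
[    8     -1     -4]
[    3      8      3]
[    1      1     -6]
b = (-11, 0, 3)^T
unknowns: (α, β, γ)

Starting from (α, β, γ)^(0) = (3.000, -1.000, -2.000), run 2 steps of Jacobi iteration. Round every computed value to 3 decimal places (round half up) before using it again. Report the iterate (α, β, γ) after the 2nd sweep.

(-1.505, 1.000, -0.979)

Iteration 1:
  α = (-11 - (-1)·-1.000 - (-4)·-2.000) / (8) = -2.500
  β = (0 - (3)·3.000 - (3)·-2.000) / (8) = -0.375
  γ = (3 - (1)·3.000 - (1)·-1.000) / (-6) = -0.167
Iteration 2:
  α = (-11 - (-1)·-0.375 - (-4)·-0.167) / (8) = -1.505
  β = (0 - (3)·-2.500 - (3)·-0.167) / (8) = 1.000
  γ = (3 - (1)·-2.500 - (1)·-0.375) / (-6) = -0.979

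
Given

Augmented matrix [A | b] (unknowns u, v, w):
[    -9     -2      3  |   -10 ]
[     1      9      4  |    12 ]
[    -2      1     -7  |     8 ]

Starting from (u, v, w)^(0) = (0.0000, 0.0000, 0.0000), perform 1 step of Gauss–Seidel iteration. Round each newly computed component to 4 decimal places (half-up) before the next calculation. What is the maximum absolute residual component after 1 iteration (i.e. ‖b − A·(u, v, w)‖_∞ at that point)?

6.2822

Iteration 1:
  u = (-10 - (-2)·0.0000 - (3)·0.0000) / (-9) = 1.1111
  v = (12 - (1)·1.1111 - (4)·0.0000) / (9) = 1.2099
  w = (8 - (-2)·1.1111 - (1)·1.2099) / (-7) = -1.2875
Residual b − A·x = (6.2822, 5.1498, -0.0002); ∞-norm = 6.2822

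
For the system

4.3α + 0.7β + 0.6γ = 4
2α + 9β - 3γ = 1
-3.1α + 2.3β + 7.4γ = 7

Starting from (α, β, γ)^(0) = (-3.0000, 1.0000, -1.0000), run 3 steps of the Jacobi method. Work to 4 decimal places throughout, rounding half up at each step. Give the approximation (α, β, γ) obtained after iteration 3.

(0.8129, 0.2971, 1.4342)

Iteration 1:
  α = (4 - (0.7)·1.0000 - (0.6)·-1.0000) / (4.3) = 0.9070
  β = (1 - (2)·-3.0000 - (-3)·-1.0000) / (9) = 0.4444
  γ = (7 - (-3.1)·-3.0000 - (2.3)·1.0000) / (7.4) = -0.6216
Iteration 2:
  α = (4 - (0.7)·0.4444 - (0.6)·-0.6216) / (4.3) = 0.9446
  β = (1 - (2)·0.9070 - (-3)·-0.6216) / (9) = -0.2976
  γ = (7 - (-3.1)·0.9070 - (2.3)·0.4444) / (7.4) = 1.1878
Iteration 3:
  α = (4 - (0.7)·-0.2976 - (0.6)·1.1878) / (4.3) = 0.8129
  β = (1 - (2)·0.9446 - (-3)·1.1878) / (9) = 0.2971
  γ = (7 - (-3.1)·0.9446 - (2.3)·-0.2976) / (7.4) = 1.4342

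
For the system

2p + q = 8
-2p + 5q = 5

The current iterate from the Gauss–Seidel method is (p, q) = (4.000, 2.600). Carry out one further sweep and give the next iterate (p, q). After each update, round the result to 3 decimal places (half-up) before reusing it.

One sweep:
  p = (8 - (1)·2.600) / (2) = 2.700
  q = (5 - (-2)·2.700) / (5) = 2.080

(2.700, 2.080)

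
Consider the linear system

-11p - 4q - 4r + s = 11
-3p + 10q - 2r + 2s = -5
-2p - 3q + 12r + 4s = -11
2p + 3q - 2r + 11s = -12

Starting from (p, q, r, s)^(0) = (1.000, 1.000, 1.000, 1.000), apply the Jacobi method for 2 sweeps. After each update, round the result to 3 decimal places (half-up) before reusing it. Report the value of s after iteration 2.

Iteration 1:
  p = (11 - (-4)·1.000 - (-4)·1.000 - (1)·1.000) / (-11) = -1.636
  q = (-5 - (-3)·1.000 - (-2)·1.000 - (2)·1.000) / (10) = -0.200
  r = (-11 - (-2)·1.000 - (-3)·1.000 - (4)·1.000) / (12) = -0.833
  s = (-12 - (2)·1.000 - (3)·1.000 - (-2)·1.000) / (11) = -1.364
Iteration 2:
  p = (11 - (-4)·-0.200 - (-4)·-0.833 - (1)·-1.364) / (-11) = -0.748
  q = (-5 - (-3)·-1.636 - (-2)·-0.833 - (2)·-1.364) / (10) = -0.885
  r = (-11 - (-2)·-1.636 - (-3)·-0.200 - (4)·-1.364) / (12) = -0.785
  s = (-12 - (2)·-1.636 - (3)·-0.200 - (-2)·-0.833) / (11) = -0.890

-0.890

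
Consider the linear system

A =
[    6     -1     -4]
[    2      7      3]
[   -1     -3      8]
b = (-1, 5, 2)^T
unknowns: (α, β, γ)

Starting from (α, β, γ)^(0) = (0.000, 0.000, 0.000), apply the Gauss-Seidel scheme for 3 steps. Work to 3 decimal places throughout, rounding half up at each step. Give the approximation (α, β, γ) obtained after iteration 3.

Iteration 1:
  α = (-1 - (-1)·0.000 - (-4)·0.000) / (6) = -0.167
  β = (5 - (2)·-0.167 - (3)·0.000) / (7) = 0.762
  γ = (2 - (-1)·-0.167 - (-3)·0.762) / (8) = 0.515
Iteration 2:
  α = (-1 - (-1)·0.762 - (-4)·0.515) / (6) = 0.304
  β = (5 - (2)·0.304 - (3)·0.515) / (7) = 0.407
  γ = (2 - (-1)·0.304 - (-3)·0.407) / (8) = 0.441
Iteration 3:
  α = (-1 - (-1)·0.407 - (-4)·0.441) / (6) = 0.195
  β = (5 - (2)·0.195 - (3)·0.441) / (7) = 0.470
  γ = (2 - (-1)·0.195 - (-3)·0.470) / (8) = 0.451

(0.195, 0.470, 0.451)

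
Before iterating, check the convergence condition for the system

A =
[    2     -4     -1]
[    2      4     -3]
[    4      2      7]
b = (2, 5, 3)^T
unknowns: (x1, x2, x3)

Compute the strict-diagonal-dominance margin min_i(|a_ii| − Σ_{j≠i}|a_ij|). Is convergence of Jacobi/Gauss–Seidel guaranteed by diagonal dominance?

row 1: |2| − (4+1) = -3
row 2: |4| − (2+3) = -1
row 3: |7| − (4+2) = 1
minimum over rows = -3 → not strictly diagonally dominant

-3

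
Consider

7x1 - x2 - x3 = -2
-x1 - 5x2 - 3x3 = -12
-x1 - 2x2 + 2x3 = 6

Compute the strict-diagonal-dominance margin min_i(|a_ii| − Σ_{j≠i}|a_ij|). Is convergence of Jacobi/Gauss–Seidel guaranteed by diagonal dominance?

row 1: |7| − (1+1) = 5
row 2: |-5| − (1+3) = 1
row 3: |2| − (1+2) = -1
minimum over rows = -1 → not strictly diagonally dominant

-1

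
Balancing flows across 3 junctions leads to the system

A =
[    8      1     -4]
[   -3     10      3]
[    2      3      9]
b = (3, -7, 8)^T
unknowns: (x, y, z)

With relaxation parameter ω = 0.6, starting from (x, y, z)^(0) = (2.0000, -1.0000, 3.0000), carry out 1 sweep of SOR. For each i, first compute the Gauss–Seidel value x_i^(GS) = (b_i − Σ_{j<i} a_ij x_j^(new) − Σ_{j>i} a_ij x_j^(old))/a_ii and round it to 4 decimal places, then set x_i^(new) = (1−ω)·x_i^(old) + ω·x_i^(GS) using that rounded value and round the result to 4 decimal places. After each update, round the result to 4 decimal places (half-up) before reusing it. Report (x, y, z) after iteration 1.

Iteration 1:
  x: GS value = (3 - (1)·-1.0000 - (-4)·3.0000) / (8) = 2.0000;  x ← (1−ω)·2.0000 + ω·2.0000 = 2.0000
  y: GS value = (-7 - (-3)·2.0000 - (3)·3.0000) / (10) = -1.0000;  y ← (1−ω)·-1.0000 + ω·-1.0000 = -1.0000
  z: GS value = (8 - (2)·2.0000 - (3)·-1.0000) / (9) = 0.7778;  z ← (1−ω)·3.0000 + ω·0.7778 = 1.6667

(2.0000, -1.0000, 1.6667)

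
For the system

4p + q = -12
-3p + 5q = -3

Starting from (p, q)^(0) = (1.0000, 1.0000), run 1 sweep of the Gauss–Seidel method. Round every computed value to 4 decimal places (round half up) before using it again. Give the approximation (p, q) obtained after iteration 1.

Iteration 1:
  p = (-12 - (1)·1.0000) / (4) = -3.2500
  q = (-3 - (-3)·-3.2500) / (5) = -2.5500

(-3.2500, -2.5500)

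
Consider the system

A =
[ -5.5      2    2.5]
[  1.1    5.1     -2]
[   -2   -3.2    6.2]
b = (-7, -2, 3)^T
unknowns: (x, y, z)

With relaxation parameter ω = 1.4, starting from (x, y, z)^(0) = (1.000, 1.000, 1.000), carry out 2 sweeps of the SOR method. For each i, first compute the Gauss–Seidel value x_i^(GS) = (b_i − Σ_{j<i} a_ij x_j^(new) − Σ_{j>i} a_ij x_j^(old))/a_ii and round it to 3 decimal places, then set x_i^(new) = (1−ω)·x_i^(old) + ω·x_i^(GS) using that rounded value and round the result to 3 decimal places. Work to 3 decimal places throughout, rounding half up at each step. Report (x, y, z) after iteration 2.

Iteration 1:
  x: GS value = (-7 - (2)·1.000 - (2.5)·1.000) / (-5.5) = 2.091;  x ← (1−ω)·1.000 + ω·2.091 = 2.527
  y: GS value = (-2 - (1.1)·2.527 - (-2)·1.000) / (5.1) = -0.545;  y ← (1−ω)·1.000 + ω·-0.545 = -1.163
  z: GS value = (3 - (-2)·2.527 - (-3.2)·-1.163) / (6.2) = 0.699;  z ← (1−ω)·1.000 + ω·0.699 = 0.579
Iteration 2:
  x: GS value = (-7 - (2)·-1.163 - (2.5)·0.579) / (-5.5) = 1.113;  x ← (1−ω)·2.527 + ω·1.113 = 0.547
  y: GS value = (-2 - (1.1)·0.547 - (-2)·0.579) / (5.1) = -0.283;  y ← (1−ω)·-1.163 + ω·-0.283 = 0.069
  z: GS value = (3 - (-2)·0.547 - (-3.2)·0.069) / (6.2) = 0.696;  z ← (1−ω)·0.579 + ω·0.696 = 0.743

(0.547, 0.069, 0.743)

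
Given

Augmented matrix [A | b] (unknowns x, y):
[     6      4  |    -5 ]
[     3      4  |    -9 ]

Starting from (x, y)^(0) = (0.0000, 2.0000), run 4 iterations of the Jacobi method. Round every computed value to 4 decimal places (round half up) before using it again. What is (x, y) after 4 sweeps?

Iteration 1:
  x = (-5 - (4)·2.0000) / (6) = -2.1667
  y = (-9 - (3)·0.0000) / (4) = -2.2500
Iteration 2:
  x = (-5 - (4)·-2.2500) / (6) = 0.6667
  y = (-9 - (3)·-2.1667) / (4) = -0.6250
Iteration 3:
  x = (-5 - (4)·-0.6250) / (6) = -0.4167
  y = (-9 - (3)·0.6667) / (4) = -2.7500
Iteration 4:
  x = (-5 - (4)·-2.7500) / (6) = 1.0000
  y = (-9 - (3)·-0.4167) / (4) = -1.9375

(1.0000, -1.9375)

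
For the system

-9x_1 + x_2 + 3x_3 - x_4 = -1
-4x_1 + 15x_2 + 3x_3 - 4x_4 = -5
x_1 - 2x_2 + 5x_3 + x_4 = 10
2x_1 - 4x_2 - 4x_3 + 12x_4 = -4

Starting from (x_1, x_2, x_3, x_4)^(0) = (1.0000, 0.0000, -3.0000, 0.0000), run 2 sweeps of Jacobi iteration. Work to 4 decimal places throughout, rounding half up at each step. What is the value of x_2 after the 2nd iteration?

Iteration 1:
  x_1 = (-1 - (1)·0.0000 - (3)·-3.0000 - (-1)·0.0000) / (-9) = -0.8889
  x_2 = (-5 - (-4)·1.0000 - (3)·-3.0000 - (-4)·0.0000) / (15) = 0.5333
  x_3 = (10 - (1)·1.0000 - (-2)·0.0000 - (1)·0.0000) / (5) = 1.8000
  x_4 = (-4 - (2)·1.0000 - (-4)·0.0000 - (-4)·-3.0000) / (12) = -1.5000
Iteration 2:
  x_1 = (-1 - (1)·0.5333 - (3)·1.8000 - (-1)·-1.5000) / (-9) = 0.9370
  x_2 = (-5 - (-4)·-0.8889 - (3)·1.8000 - (-4)·-1.5000) / (15) = -1.3304
  x_3 = (10 - (1)·-0.8889 - (-2)·0.5333 - (1)·-1.5000) / (5) = 2.6911
  x_4 = (-4 - (2)·-0.8889 - (-4)·0.5333 - (-4)·1.8000) / (12) = 0.5926

-1.3304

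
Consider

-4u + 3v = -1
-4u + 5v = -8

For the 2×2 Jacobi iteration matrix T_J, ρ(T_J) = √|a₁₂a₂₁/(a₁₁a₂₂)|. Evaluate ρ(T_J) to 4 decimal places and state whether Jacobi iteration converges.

0.7746

a₁₂a₂₁/(a₁₁a₂₂) = (3)·(-4) / ((-4)·(5)) = 0.600000
ρ = √|0.600000| = √0.600000 = 0.7746
ρ < 1, so Jacobi converges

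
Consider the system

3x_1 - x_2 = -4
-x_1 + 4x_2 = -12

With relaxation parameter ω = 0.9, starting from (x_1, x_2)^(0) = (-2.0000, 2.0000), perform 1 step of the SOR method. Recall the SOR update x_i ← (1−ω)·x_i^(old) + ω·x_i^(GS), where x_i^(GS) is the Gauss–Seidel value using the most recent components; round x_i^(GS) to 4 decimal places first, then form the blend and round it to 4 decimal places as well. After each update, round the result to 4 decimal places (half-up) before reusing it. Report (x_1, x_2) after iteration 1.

(-0.8000, -2.6800)

Iteration 1:
  x_1: GS value = (-4 - (-1)·2.0000) / (3) = -0.6667;  x_1 ← (1−ω)·-2.0000 + ω·-0.6667 = -0.8000
  x_2: GS value = (-12 - (-1)·-0.8000) / (4) = -3.2000;  x_2 ← (1−ω)·2.0000 + ω·-3.2000 = -2.6800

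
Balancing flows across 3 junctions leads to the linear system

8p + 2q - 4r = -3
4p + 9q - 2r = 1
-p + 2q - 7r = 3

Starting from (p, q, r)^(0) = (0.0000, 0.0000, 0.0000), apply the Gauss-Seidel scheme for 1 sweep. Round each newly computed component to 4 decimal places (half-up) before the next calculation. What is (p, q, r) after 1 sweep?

(-0.3750, 0.2778, -0.2956)

Iteration 1:
  p = (-3 - (2)·0.0000 - (-4)·0.0000) / (8) = -0.3750
  q = (1 - (4)·-0.3750 - (-2)·0.0000) / (9) = 0.2778
  r = (3 - (-1)·-0.3750 - (2)·0.2778) / (-7) = -0.2956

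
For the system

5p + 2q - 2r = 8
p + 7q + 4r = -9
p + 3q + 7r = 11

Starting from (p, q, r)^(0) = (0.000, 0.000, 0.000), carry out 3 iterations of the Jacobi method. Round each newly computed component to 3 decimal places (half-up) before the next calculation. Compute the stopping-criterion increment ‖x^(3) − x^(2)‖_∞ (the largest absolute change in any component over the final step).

0.579

Iteration 1:
  p = (8 - (2)·0.000 - (-2)·0.000) / (5) = 1.600
  q = (-9 - (1)·0.000 - (4)·0.000) / (7) = -1.286
  r = (11 - (1)·0.000 - (3)·0.000) / (7) = 1.571
Iteration 2:
  p = (8 - (2)·-1.286 - (-2)·1.571) / (5) = 2.743
  q = (-9 - (1)·1.600 - (4)·1.571) / (7) = -2.412
  r = (11 - (1)·1.600 - (3)·-1.286) / (7) = 1.894
Iteration 3:
  p = (8 - (2)·-2.412 - (-2)·1.894) / (5) = 3.322
  q = (-9 - (1)·2.743 - (4)·1.894) / (7) = -2.760
  r = (11 - (1)·2.743 - (3)·-2.412) / (7) = 2.213
Change: (0.579, -0.348, 0.319) → max |·| = 0.579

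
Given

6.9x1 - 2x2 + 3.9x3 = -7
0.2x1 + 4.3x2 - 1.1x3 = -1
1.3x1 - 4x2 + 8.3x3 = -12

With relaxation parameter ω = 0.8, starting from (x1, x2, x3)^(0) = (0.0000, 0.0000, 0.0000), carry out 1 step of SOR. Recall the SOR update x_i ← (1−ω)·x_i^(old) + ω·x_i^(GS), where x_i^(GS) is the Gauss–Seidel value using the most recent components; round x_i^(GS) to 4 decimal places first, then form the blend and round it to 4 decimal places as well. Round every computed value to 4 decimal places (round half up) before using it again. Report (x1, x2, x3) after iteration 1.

Iteration 1:
  x1: GS value = (-7 - (-2)·0.0000 - (3.9)·0.0000) / (6.9) = -1.0145;  x1 ← (1−ω)·0.0000 + ω·-1.0145 = -0.8116
  x2: GS value = (-1 - (0.2)·-0.8116 - (-1.1)·0.0000) / (4.3) = -0.1948;  x2 ← (1−ω)·0.0000 + ω·-0.1948 = -0.1558
  x3: GS value = (-12 - (1.3)·-0.8116 - (-4)·-0.1558) / (8.3) = -1.3937;  x3 ← (1−ω)·0.0000 + ω·-1.3937 = -1.1150

(-0.8116, -0.1558, -1.1150)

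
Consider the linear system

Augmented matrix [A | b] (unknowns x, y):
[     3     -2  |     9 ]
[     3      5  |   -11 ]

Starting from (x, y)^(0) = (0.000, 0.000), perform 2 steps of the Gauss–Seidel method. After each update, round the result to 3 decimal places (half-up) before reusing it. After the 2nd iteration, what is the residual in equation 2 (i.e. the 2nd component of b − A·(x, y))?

Iteration 1:
  x = (9 - (-2)·0.000) / (3) = 3.000
  y = (-11 - (3)·3.000) / (5) = -4.000
Iteration 2:
  x = (9 - (-2)·-4.000) / (3) = 0.333
  y = (-11 - (3)·0.333) / (5) = -2.400
Residual b − A·x = (3.201, 0.001)

0.001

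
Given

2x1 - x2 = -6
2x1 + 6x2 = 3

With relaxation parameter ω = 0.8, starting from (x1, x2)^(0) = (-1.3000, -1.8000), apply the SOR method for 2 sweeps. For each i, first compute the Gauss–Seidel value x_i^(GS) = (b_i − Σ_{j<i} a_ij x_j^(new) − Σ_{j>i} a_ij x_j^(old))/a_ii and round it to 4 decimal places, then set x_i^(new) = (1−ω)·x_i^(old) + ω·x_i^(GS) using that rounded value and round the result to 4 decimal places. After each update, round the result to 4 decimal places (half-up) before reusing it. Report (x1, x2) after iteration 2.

(-2.6994, 1.3081)

Iteration 1:
  x1: GS value = (-6 - (-1)·-1.8000) / (2) = -3.9000;  x1 ← (1−ω)·-1.3000 + ω·-3.9000 = -3.3800
  x2: GS value = (3 - (2)·-3.3800) / (6) = 1.6267;  x2 ← (1−ω)·-1.8000 + ω·1.6267 = 0.9414
Iteration 2:
  x1: GS value = (-6 - (-1)·0.9414) / (2) = -2.5293;  x1 ← (1−ω)·-3.3800 + ω·-2.5293 = -2.6994
  x2: GS value = (3 - (2)·-2.6994) / (6) = 1.3998;  x2 ← (1−ω)·0.9414 + ω·1.3998 = 1.3081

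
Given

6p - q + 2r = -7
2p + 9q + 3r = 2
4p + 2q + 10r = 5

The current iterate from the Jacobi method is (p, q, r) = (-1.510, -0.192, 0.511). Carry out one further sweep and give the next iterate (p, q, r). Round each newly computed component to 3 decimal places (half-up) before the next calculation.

One sweep:
  p = (-7 - (-1)·-0.192 - (2)·0.511) / (6) = -1.369
  q = (2 - (2)·-1.510 - (3)·0.511) / (9) = 0.387
  r = (5 - (4)·-1.510 - (2)·-0.192) / (10) = 1.142

(-1.369, 0.387, 1.142)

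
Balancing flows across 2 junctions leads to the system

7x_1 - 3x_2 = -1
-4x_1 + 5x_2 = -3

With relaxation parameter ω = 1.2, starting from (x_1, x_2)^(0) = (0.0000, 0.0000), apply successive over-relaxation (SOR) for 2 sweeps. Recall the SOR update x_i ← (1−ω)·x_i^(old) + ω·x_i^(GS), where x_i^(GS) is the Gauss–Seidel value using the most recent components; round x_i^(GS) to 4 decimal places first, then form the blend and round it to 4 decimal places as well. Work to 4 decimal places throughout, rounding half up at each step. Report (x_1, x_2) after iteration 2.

(-0.5921, -1.1115)

Iteration 1:
  x_1: GS value = (-1 - (-3)·0.0000) / (7) = -0.1429;  x_1 ← (1−ω)·0.0000 + ω·-0.1429 = -0.1715
  x_2: GS value = (-3 - (-4)·-0.1715) / (5) = -0.7372;  x_2 ← (1−ω)·0.0000 + ω·-0.7372 = -0.8846
Iteration 2:
  x_1: GS value = (-1 - (-3)·-0.8846) / (7) = -0.5220;  x_1 ← (1−ω)·-0.1715 + ω·-0.5220 = -0.5921
  x_2: GS value = (-3 - (-4)·-0.5921) / (5) = -1.0737;  x_2 ← (1−ω)·-0.8846 + ω·-1.0737 = -1.1115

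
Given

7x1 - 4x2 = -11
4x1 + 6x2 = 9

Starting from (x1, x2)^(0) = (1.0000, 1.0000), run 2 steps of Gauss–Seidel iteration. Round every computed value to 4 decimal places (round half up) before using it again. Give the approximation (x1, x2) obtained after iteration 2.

Iteration 1:
  x1 = (-11 - (-4)·1.0000) / (7) = -1.0000
  x2 = (9 - (4)·-1.0000) / (6) = 2.1667
Iteration 2:
  x1 = (-11 - (-4)·2.1667) / (7) = -0.3333
  x2 = (9 - (4)·-0.3333) / (6) = 1.7222

(-0.3333, 1.7222)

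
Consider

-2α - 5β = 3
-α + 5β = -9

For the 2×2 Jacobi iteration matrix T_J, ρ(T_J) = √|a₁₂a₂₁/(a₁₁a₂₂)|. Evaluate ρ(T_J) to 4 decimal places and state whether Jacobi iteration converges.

a₁₂a₂₁/(a₁₁a₂₂) = (-5)·(-1) / ((-2)·(5)) = -0.500000
ρ = √|-0.500000| = √0.500000 = 0.7071
ρ < 1, so Jacobi converges

0.7071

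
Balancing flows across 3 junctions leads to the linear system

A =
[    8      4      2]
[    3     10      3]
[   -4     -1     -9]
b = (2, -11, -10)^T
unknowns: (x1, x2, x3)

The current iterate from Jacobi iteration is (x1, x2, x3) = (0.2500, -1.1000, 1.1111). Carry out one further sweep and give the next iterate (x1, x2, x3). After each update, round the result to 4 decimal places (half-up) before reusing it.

One sweep:
  x1 = (2 - (4)·-1.1000 - (2)·1.1111) / (8) = 0.5222
  x2 = (-11 - (3)·0.2500 - (3)·1.1111) / (10) = -1.5083
  x3 = (-10 - (-4)·0.2500 - (-1)·-1.1000) / (-9) = 1.1222

(0.5222, -1.5083, 1.1222)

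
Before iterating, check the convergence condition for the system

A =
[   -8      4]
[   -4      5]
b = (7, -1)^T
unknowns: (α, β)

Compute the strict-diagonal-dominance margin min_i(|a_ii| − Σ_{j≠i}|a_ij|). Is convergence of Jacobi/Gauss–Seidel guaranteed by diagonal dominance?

1

row 1: |-8| − (4) = 4
row 2: |5| − (4) = 1
minimum over rows = 1 → strictly diagonally dominant (convergence guaranteed)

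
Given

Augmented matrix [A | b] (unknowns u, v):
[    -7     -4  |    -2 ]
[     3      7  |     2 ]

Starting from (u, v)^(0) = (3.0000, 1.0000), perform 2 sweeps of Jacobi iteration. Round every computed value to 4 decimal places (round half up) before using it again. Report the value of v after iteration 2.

Iteration 1:
  u = (-2 - (-4)·1.0000) / (-7) = -0.2857
  v = (2 - (3)·3.0000) / (7) = -1.0000
Iteration 2:
  u = (-2 - (-4)·-1.0000) / (-7) = 0.8571
  v = (2 - (3)·-0.2857) / (7) = 0.4082

0.4082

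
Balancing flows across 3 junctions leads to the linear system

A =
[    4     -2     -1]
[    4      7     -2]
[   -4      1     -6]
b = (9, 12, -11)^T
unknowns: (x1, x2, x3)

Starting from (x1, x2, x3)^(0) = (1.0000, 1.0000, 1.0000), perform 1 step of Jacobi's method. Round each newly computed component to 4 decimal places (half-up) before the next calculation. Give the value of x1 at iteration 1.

Iteration 1:
  x1 = (9 - (-2)·1.0000 - (-1)·1.0000) / (4) = 3.0000
  x2 = (12 - (4)·1.0000 - (-2)·1.0000) / (7) = 1.4286
  x3 = (-11 - (-4)·1.0000 - (1)·1.0000) / (-6) = 1.3333

3.0000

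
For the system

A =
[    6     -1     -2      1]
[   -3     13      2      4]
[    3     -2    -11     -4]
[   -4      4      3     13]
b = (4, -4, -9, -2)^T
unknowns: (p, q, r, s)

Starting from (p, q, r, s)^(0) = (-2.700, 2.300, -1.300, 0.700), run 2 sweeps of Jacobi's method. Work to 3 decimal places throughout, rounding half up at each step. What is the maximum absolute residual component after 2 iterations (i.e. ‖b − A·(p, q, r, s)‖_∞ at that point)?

11.593

Iteration 1:
  p = (4 - (-1)·2.300 - (-2)·-1.300 - (1)·0.700) / (6) = 0.500
  q = (-4 - (-3)·-2.700 - (2)·-1.300 - (4)·0.700) / (13) = -0.946
  r = (-9 - (3)·-2.700 - (-2)·2.300 - (-4)·0.700) / (-11) = -0.591
  s = (-2 - (-4)·-2.700 - (4)·2.300 - (3)·-1.300) / (13) = -1.392
Iteration 2:
  p = (4 - (-1)·-0.946 - (-2)·-0.591 - (1)·-1.392) / (6) = 0.544
  q = (-4 - (-3)·0.500 - (2)·-0.591 - (4)·-1.392) / (13) = 0.327
  r = (-9 - (3)·0.500 - (-2)·-0.946 - (-4)·-1.392) / (-11) = 1.633
  s = (-2 - (-4)·0.500 - (4)·-0.946 - (3)·-0.591) / (13) = 0.427
Residual b − A·x = (3.902, -11.593, 9.693, -11.582); ∞-norm = 11.593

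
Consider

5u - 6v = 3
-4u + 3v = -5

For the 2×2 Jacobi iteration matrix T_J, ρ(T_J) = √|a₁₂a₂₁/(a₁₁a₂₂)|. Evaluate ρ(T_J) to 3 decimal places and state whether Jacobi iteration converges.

1.265

a₁₂a₂₁/(a₁₁a₂₂) = (-6)·(-4) / ((5)·(3)) = 1.600000
ρ = √|1.600000| = √1.600000 = 1.265
ρ > 1, so Jacobi diverges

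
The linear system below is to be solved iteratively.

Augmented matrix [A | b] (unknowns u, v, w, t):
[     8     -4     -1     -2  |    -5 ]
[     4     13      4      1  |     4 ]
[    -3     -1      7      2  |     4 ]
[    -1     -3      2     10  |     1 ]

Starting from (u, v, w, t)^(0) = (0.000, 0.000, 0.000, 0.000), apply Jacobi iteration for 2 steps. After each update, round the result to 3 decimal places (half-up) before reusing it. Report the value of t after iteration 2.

Iteration 1:
  u = (-5 - (-4)·0.000 - (-1)·0.000 - (-2)·0.000) / (8) = -0.625
  v = (4 - (4)·0.000 - (4)·0.000 - (1)·0.000) / (13) = 0.308
  w = (4 - (-3)·0.000 - (-1)·0.000 - (2)·0.000) / (7) = 0.571
  t = (1 - (-1)·0.000 - (-3)·0.000 - (2)·0.000) / (10) = 0.100
Iteration 2:
  u = (-5 - (-4)·0.308 - (-1)·0.571 - (-2)·0.100) / (8) = -0.375
  v = (4 - (4)·-0.625 - (4)·0.571 - (1)·0.100) / (13) = 0.317
  w = (4 - (-3)·-0.625 - (-1)·0.308 - (2)·0.100) / (7) = 0.319
  t = (1 - (-1)·-0.625 - (-3)·0.308 - (2)·0.571) / (10) = 0.016

0.016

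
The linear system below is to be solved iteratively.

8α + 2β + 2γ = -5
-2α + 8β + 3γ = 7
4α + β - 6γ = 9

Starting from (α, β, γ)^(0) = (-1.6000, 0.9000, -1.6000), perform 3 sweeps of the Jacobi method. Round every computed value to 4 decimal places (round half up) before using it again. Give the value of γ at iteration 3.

-1.4149

Iteration 1:
  α = (-5 - (2)·0.9000 - (2)·-1.6000) / (8) = -0.4500
  β = (7 - (-2)·-1.6000 - (3)·-1.6000) / (8) = 1.0750
  γ = (9 - (4)·-1.6000 - (1)·0.9000) / (-6) = -2.4167
Iteration 2:
  α = (-5 - (2)·1.0750 - (2)·-2.4167) / (8) = -0.2896
  β = (7 - (-2)·-0.4500 - (3)·-2.4167) / (8) = 1.6688
  γ = (9 - (4)·-0.4500 - (1)·1.0750) / (-6) = -1.6208
Iteration 3:
  α = (-5 - (2)·1.6688 - (2)·-1.6208) / (8) = -0.6370
  β = (7 - (-2)·-0.2896 - (3)·-1.6208) / (8) = 1.4104
  γ = (9 - (4)·-0.2896 - (1)·1.6688) / (-6) = -1.4149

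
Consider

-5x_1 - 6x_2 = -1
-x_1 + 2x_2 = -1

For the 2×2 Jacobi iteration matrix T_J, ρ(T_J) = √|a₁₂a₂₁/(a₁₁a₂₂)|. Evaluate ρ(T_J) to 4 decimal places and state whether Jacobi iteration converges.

0.7746

a₁₂a₂₁/(a₁₁a₂₂) = (-6)·(-1) / ((-5)·(2)) = -0.600000
ρ = √|-0.600000| = √0.600000 = 0.7746
ρ < 1, so Jacobi converges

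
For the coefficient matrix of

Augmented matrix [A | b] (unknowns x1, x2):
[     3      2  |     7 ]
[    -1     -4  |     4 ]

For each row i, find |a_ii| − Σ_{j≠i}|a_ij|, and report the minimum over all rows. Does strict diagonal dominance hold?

row 1: |3| − (2) = 1
row 2: |-4| − (1) = 3
minimum over rows = 1 → strictly diagonally dominant (convergence guaranteed)

1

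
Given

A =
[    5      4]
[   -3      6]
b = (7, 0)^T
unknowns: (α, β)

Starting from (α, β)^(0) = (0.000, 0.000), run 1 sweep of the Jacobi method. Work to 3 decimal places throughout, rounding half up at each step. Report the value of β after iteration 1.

Iteration 1:
  α = (7 - (4)·0.000) / (5) = 1.400
  β = (0 - (-3)·0.000) / (6) = 0.000

0.000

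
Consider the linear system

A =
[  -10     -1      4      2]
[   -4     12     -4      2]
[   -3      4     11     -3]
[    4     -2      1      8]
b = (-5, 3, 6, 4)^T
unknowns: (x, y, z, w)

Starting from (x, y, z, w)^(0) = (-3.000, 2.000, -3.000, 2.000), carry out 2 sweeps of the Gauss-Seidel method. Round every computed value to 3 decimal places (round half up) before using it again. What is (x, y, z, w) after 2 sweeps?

Iteration 1:
  x = (-5 - (-1)·2.000 - (4)·-3.000 - (2)·2.000) / (-10) = -0.500
  y = (3 - (-4)·-0.500 - (-4)·-3.000 - (2)·2.000) / (12) = -1.250
  z = (6 - (-3)·-0.500 - (4)·-1.250 - (-3)·2.000) / (11) = 1.409
  w = (4 - (4)·-0.500 - (-2)·-1.250 - (1)·1.409) / (8) = 0.261
Iteration 2:
  x = (-5 - (-1)·-1.250 - (4)·1.409 - (2)·0.261) / (-10) = 1.241
  y = (3 - (-4)·1.241 - (-4)·1.409 - (2)·0.261) / (12) = 1.090
  z = (6 - (-3)·1.241 - (4)·1.090 - (-3)·0.261) / (11) = 0.559
  w = (4 - (4)·1.241 - (-2)·1.090 - (1)·0.559) / (8) = 0.082

(1.241, 1.090, 0.559, 0.082)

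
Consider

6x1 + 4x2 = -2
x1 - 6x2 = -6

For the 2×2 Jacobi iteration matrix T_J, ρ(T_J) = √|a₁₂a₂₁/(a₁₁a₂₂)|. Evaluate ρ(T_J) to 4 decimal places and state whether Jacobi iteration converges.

0.3333

a₁₂a₂₁/(a₁₁a₂₂) = (4)·(1) / ((6)·(-6)) = -0.111111
ρ = √|-0.111111| = √0.111111 = 0.3333
ρ < 1, so Jacobi converges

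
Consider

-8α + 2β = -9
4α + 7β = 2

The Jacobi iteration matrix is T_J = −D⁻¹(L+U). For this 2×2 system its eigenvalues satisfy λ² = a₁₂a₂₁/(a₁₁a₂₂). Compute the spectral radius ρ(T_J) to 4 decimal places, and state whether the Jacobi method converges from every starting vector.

0.3780

a₁₂a₂₁/(a₁₁a₂₂) = (2)·(4) / ((-8)·(7)) = -0.142857
ρ = √|-0.142857| = √0.142857 = 0.3780
ρ < 1, so Jacobi converges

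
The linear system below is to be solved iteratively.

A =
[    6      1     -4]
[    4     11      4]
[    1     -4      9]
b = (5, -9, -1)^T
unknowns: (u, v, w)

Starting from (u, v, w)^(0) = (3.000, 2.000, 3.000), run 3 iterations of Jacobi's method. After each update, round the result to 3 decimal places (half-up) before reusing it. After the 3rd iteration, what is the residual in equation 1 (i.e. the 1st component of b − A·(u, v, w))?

Iteration 1:
  u = (5 - (1)·2.000 - (-4)·3.000) / (6) = 2.500
  v = (-9 - (4)·3.000 - (4)·3.000) / (11) = -3.000
  w = (-1 - (1)·3.000 - (-4)·2.000) / (9) = 0.444
Iteration 2:
  u = (5 - (1)·-3.000 - (-4)·0.444) / (6) = 1.629
  v = (-9 - (4)·2.500 - (4)·0.444) / (11) = -1.889
  w = (-1 - (1)·2.500 - (-4)·-3.000) / (9) = -1.722
Iteration 3:
  u = (5 - (1)·-1.889 - (-4)·-1.722) / (6) = 0.000
  v = (-9 - (4)·1.629 - (4)·-1.722) / (11) = -0.784
  w = (-1 - (1)·1.629 - (-4)·-1.889) / (9) = -1.132
Residual b − A·x = (1.256, 4.152, 6.052)

1.256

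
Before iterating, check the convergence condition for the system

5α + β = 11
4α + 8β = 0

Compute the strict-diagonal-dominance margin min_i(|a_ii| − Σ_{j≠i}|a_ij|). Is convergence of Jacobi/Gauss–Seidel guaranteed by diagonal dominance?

4

row 1: |5| − (1) = 4
row 2: |8| − (4) = 4
minimum over rows = 4 → strictly diagonally dominant (convergence guaranteed)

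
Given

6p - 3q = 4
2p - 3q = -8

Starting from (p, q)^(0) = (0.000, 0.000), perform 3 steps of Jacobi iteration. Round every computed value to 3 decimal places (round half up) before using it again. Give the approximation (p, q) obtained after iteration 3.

(2.222, 4.000)

Iteration 1:
  p = (4 - (-3)·0.000) / (6) = 0.667
  q = (-8 - (2)·0.000) / (-3) = 2.667
Iteration 2:
  p = (4 - (-3)·2.667) / (6) = 2.000
  q = (-8 - (2)·0.667) / (-3) = 3.111
Iteration 3:
  p = (4 - (-3)·3.111) / (6) = 2.222
  q = (-8 - (2)·2.000) / (-3) = 4.000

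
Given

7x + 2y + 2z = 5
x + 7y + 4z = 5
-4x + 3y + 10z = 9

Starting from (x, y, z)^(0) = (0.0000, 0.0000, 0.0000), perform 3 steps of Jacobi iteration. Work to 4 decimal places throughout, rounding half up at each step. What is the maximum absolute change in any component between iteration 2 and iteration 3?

0.1556

Iteration 1:
  x = (5 - (2)·0.0000 - (2)·0.0000) / (7) = 0.7143
  y = (5 - (1)·0.0000 - (4)·0.0000) / (7) = 0.7143
  z = (9 - (-4)·0.0000 - (3)·0.0000) / (10) = 0.9000
Iteration 2:
  x = (5 - (2)·0.7143 - (2)·0.9000) / (7) = 0.2531
  y = (5 - (1)·0.7143 - (4)·0.9000) / (7) = 0.0980
  z = (9 - (-4)·0.7143 - (3)·0.7143) / (10) = 0.9714
Iteration 3:
  x = (5 - (2)·0.0980 - (2)·0.9714) / (7) = 0.4087
  y = (5 - (1)·0.2531 - (4)·0.9714) / (7) = 0.1230
  z = (9 - (-4)·0.2531 - (3)·0.0980) / (10) = 0.9718
Change: (0.1556, 0.0250, 0.0004) → max |·| = 0.1556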